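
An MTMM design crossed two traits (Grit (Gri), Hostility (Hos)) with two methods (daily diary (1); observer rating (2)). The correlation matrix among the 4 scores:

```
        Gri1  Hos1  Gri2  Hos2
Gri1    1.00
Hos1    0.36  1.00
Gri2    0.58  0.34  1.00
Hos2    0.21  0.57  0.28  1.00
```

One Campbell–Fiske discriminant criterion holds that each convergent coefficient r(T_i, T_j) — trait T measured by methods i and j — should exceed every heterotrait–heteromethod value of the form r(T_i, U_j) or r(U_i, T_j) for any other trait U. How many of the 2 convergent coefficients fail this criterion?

Checking each validity diagonal entry against its comparison values:
Gri (methods 1·2): 0.58 vs {0.21, 0.34} → pass.
Hos (methods 1·2): 0.57 vs {0.34, 0.21} → pass.
0 of 2 fail.

0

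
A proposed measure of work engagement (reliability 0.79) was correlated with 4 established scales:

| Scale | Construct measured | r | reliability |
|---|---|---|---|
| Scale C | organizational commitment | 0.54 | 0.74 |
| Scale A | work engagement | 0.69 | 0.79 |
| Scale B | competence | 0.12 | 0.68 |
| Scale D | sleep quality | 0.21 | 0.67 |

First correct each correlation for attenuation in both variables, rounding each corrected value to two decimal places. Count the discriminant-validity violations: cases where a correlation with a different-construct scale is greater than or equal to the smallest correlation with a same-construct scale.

0

Disattenuated r (r / √(r_scale · r_new)):
  Scale C (disc): 0.54 / √(0.74·0.79) = 0.71
  Scale A (conv): 0.69 / √(0.79·0.79) = 0.87
  Scale B (disc): 0.12 / √(0.68·0.79) = 0.16
  Scale D (disc): 0.21 / √(0.67·0.79) = 0.29
Smallest convergent = 0.87. Discriminant values: 0.71, 0.16, 0.29; count ≥ 0.87 → 0.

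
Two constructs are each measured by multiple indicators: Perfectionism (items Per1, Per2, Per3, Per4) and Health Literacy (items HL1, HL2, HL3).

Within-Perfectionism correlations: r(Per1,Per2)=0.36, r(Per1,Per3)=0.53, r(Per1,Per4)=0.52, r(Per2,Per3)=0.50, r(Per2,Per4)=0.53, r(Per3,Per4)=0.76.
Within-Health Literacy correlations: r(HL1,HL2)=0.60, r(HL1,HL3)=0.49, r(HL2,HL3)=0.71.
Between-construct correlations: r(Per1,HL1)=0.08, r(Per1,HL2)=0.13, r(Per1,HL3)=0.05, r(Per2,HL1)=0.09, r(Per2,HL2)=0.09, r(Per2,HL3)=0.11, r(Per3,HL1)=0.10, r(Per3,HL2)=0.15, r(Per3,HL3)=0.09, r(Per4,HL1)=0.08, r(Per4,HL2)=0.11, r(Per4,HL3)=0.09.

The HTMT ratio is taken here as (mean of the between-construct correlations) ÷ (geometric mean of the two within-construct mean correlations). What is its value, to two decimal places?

0.17

Mean heterotrait r = 1.17/12 = 0.0975.
Mean within-Per = 3.20/6 = 0.5333; mean within-HL = 1.80/3 = 0.6000.
Geometric mean = √(0.5333 × 0.6000) = 0.5657.
HTMT = 0.0975 / 0.5657 = 0.17.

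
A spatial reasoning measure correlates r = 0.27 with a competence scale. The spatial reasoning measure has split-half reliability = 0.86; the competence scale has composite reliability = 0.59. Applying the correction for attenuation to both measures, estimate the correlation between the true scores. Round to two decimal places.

0.38

r_true = r_obs / √(r_xx · r_yy) = 0.27 / √(0.86 × 0.59) = 0.27 / √0.5074 = 0.27 / 0.7123 ≈ 0.38.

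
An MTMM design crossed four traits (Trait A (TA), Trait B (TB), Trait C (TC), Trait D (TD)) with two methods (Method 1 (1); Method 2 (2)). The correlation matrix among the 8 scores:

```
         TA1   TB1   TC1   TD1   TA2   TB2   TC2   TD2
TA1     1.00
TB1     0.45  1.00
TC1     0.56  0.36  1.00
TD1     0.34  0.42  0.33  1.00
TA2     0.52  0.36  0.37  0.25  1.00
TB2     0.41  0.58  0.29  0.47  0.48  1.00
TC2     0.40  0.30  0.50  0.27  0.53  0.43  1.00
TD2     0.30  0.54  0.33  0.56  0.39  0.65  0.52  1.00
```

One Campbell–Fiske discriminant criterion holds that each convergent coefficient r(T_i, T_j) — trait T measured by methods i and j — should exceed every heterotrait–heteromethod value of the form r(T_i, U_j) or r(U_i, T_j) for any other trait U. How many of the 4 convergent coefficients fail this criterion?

Each convergent coefficient versus the relevant comparison correlations:
TA (methods 1·2): 0.52 vs {0.41, 0.36, 0.40, 0.37, 0.30, 0.25} → pass.
TB (methods 1·2): 0.58 vs {0.36, 0.41, 0.30, 0.29, 0.54, 0.47} → pass.
TC (methods 1·2): 0.50 vs {0.37, 0.40, 0.29, 0.30, 0.33, 0.27} → pass.
TD (methods 1·2): 0.56 vs {0.25, 0.30, 0.47, 0.54, 0.27, 0.33} → pass.
0 of 4 fail.

0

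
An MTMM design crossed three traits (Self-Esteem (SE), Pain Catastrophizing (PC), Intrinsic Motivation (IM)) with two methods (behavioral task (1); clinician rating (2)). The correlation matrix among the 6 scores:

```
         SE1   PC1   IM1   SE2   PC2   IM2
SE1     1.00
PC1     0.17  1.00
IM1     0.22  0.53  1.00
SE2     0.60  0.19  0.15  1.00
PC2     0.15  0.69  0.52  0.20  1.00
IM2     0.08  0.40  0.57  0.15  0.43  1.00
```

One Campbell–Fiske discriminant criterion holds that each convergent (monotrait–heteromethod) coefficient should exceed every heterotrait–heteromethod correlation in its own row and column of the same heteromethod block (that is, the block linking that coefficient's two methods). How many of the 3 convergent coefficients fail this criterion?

0

Each convergent coefficient versus the relevant comparison correlations:
SE (methods 1·2): 0.60 vs {0.15, 0.19, 0.08, 0.15} → pass.
PC (methods 1·2): 0.69 vs {0.19, 0.15, 0.40, 0.52} → pass.
IM (methods 1·2): 0.57 vs {0.15, 0.08, 0.52, 0.40} → pass.
0 of 3 fail.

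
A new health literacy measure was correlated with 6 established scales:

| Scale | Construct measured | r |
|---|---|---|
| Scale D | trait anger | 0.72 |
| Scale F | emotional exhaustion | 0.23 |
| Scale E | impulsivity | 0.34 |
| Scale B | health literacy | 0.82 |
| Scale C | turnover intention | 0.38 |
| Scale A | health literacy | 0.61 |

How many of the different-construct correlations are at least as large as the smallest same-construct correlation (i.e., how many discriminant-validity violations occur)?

Convergent (same construct = health literacy): Scale B, Scale A.
Smallest convergent = 0.61. Discriminant values: 0.72, 0.23, 0.34, 0.38; count ≥ 0.61 → 1.

1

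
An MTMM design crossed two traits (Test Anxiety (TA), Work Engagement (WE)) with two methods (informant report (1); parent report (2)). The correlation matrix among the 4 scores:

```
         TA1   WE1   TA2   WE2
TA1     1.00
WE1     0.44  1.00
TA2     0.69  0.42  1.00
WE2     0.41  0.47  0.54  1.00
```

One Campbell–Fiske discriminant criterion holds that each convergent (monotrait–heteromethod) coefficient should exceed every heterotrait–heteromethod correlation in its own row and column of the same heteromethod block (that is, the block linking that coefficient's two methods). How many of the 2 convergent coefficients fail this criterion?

0

Each convergent coefficient versus the relevant comparison correlations:
TA (methods 1·2): 0.69 vs {0.41, 0.42} → pass.
WE (methods 1·2): 0.47 vs {0.42, 0.41} → pass.
0 of 2 fail.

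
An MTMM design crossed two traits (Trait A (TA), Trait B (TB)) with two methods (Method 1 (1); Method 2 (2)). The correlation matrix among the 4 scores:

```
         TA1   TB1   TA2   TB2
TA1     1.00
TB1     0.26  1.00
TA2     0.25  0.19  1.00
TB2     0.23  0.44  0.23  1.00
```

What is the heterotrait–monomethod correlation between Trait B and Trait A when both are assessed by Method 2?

0.23

Different traits, same method: r(TB2, TA2) = 0.23.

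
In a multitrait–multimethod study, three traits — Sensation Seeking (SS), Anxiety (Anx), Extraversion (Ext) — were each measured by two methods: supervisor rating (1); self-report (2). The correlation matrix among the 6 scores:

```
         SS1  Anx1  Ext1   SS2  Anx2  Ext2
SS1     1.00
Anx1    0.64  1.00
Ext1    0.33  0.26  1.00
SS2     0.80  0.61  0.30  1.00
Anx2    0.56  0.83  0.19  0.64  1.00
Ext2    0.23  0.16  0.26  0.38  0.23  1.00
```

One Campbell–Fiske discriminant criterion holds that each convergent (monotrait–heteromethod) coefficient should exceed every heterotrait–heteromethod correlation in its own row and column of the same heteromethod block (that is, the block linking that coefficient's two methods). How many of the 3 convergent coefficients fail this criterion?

1

Convergent coefficients and their comparison sets:
SS (methods 1·2): 0.80 vs {0.56, 0.61, 0.23, 0.30} → pass.
Anx (methods 1·2): 0.83 vs {0.61, 0.56, 0.16, 0.19} → pass.
Ext (methods 1·2): 0.26 vs {0.30, 0.23, 0.19, 0.16} → fail.
1 of 3 fail.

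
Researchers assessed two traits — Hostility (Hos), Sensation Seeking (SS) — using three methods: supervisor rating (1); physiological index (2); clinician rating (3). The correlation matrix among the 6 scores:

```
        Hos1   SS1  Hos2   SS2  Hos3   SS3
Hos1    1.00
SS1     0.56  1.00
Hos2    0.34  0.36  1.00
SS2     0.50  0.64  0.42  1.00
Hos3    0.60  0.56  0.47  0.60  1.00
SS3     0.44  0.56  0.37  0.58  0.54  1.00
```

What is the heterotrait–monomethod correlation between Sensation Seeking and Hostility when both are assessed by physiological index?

0.42

Different traits, same method: r(SS2, Hos2) = 0.42.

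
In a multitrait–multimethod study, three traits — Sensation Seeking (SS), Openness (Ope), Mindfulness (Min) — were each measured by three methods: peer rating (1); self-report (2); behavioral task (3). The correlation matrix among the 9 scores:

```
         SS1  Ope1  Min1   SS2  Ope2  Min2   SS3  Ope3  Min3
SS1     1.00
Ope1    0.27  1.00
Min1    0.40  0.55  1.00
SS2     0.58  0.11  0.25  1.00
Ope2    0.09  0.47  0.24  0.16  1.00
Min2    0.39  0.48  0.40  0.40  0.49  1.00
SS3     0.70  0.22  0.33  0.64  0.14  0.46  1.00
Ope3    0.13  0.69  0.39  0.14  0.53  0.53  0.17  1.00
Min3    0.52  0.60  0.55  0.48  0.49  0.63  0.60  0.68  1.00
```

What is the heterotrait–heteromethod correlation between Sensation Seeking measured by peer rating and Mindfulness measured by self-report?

Different traits and methods: r(SS1, Min2) = 0.39.

0.39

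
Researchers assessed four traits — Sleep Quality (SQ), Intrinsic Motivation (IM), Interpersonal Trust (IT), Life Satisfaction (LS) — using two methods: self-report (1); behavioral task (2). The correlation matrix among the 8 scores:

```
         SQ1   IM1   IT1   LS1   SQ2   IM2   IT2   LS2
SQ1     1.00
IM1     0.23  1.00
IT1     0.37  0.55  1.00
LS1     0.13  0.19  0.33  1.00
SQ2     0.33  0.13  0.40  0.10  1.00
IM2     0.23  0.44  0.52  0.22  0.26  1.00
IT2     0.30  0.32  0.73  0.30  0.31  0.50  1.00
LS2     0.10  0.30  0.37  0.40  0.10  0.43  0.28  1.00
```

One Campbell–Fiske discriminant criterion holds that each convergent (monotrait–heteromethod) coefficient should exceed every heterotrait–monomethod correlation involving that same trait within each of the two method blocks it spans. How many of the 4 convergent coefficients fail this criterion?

Each convergent coefficient versus the relevant comparison correlations:
SQ (methods 1·2): 0.33 vs {0.23, 0.26, 0.37, 0.31, 0.13, 0.10} → fail.
IM (methods 1·2): 0.44 vs {0.23, 0.26, 0.55, 0.50, 0.19, 0.43} → fail.
IT (methods 1·2): 0.73 vs {0.37, 0.31, 0.55, 0.50, 0.33, 0.28} → pass.
LS (methods 1·2): 0.40 vs {0.13, 0.10, 0.19, 0.43, 0.33, 0.28} → fail.
3 of 4 fail.

3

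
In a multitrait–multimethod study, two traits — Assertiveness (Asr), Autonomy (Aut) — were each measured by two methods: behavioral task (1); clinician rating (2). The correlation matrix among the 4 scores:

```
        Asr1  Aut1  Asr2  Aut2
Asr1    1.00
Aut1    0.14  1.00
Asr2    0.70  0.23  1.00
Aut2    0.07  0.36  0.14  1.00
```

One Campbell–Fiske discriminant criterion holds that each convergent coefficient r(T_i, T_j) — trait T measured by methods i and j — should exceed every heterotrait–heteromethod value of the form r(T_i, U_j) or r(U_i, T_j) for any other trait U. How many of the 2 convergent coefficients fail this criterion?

0

Each convergent coefficient versus the relevant comparison correlations:
Asr (methods 1·2): 0.70 vs {0.07, 0.23} → pass.
Aut (methods 1·2): 0.36 vs {0.23, 0.07} → pass.
0 of 2 fail.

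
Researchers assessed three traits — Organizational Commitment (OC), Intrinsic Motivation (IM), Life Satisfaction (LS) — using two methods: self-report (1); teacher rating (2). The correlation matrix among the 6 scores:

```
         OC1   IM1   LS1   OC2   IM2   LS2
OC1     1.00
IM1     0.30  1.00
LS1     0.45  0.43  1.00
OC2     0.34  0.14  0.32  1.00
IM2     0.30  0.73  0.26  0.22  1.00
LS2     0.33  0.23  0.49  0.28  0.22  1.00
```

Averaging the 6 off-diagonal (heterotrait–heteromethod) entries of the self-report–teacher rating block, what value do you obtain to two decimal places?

0.26

HTHM values (method 1 × method 2): 0.30, 0.33, 0.14, 0.23, 0.32, 0.26; mean = 1.58/6 = 0.26.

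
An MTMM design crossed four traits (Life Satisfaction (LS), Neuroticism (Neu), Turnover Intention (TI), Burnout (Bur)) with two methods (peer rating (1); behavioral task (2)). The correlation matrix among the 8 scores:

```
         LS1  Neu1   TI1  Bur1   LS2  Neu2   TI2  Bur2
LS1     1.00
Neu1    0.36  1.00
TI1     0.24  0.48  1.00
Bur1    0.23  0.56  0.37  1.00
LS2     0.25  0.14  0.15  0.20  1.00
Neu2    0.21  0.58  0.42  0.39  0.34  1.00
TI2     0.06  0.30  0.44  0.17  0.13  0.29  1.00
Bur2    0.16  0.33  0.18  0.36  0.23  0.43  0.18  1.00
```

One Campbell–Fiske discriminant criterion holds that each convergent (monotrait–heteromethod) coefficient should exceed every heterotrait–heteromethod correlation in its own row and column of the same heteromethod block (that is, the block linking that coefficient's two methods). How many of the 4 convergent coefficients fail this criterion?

Each convergent coefficient versus the relevant comparison correlations:
LS (methods 1·2): 0.25 vs {0.21, 0.14, 0.06, 0.15, 0.16, 0.20} → pass.
Neu (methods 1·2): 0.58 vs {0.14, 0.21, 0.30, 0.42, 0.33, 0.39} → pass.
TI (methods 1·2): 0.44 vs {0.15, 0.06, 0.42, 0.30, 0.18, 0.17} → pass.
Bur (methods 1·2): 0.36 vs {0.20, 0.16, 0.39, 0.33, 0.17, 0.18} → fail.
1 of 4 fail.

1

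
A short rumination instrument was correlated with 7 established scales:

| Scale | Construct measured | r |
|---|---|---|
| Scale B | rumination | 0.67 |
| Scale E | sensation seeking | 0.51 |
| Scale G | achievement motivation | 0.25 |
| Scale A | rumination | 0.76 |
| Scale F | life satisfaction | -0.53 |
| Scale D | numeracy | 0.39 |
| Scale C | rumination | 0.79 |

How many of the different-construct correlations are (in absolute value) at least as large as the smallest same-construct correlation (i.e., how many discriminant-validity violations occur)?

Convergent (same construct = rumination): Scale B, Scale A, Scale C.
Smallest convergent = 0.67. Discriminant |r|: 0.51, 0.25, 0.53, 0.39; count ≥ 0.67 → 0.

0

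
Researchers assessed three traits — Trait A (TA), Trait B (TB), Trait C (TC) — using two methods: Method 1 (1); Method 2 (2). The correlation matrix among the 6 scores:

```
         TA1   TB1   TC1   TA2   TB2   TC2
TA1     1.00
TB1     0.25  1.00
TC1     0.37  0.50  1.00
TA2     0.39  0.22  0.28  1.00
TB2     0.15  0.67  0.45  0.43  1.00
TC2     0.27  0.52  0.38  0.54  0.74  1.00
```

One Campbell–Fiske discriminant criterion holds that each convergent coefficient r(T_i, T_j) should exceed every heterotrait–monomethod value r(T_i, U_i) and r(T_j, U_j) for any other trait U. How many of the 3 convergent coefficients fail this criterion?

Convergent coefficients and their comparison sets:
TA (methods 1·2): 0.39 vs {0.25, 0.43, 0.37, 0.54} → fail.
TB (methods 1·2): 0.67 vs {0.25, 0.43, 0.50, 0.74} → fail.
TC (methods 1·2): 0.38 vs {0.37, 0.54, 0.50, 0.74} → fail.
3 of 3 fail.

3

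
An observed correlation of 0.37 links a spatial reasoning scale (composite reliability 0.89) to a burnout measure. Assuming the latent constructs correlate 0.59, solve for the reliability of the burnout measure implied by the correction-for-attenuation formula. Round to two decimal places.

r_true = r_obs / √(r_xx · r_yy) ⇒ 0.59 = 0.37 / √(0.89 · r_yy).
√(0.89 · r_yy) = 0.37 / 0.59 = 0.6271; 0.89 · r_yy = 0.3933; r_yy = 0.3933 / 0.89 ≈ 0.44.

0.44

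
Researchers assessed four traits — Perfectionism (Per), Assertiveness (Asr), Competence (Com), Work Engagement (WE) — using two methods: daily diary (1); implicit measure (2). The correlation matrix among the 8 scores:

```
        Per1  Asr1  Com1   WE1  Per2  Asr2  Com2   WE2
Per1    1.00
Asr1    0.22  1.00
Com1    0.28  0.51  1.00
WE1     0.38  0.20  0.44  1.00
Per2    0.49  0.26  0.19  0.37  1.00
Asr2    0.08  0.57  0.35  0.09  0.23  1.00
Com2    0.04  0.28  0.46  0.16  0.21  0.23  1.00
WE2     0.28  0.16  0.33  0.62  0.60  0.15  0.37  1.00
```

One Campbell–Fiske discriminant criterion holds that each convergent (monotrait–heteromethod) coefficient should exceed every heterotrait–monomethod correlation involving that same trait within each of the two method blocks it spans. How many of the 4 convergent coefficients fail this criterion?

Convergent coefficients and their comparison sets:
Per (methods 1·2): 0.49 vs {0.22, 0.23, 0.28, 0.21, 0.38, 0.60} → fail.
Asr (methods 1·2): 0.57 vs {0.22, 0.23, 0.51, 0.23, 0.20, 0.15} → pass.
Com (methods 1·2): 0.46 vs {0.28, 0.21, 0.51, 0.23, 0.44, 0.37} → fail.
WE (methods 1·2): 0.62 vs {0.38, 0.60, 0.20, 0.15, 0.44, 0.37} → pass.
2 of 4 fail.

2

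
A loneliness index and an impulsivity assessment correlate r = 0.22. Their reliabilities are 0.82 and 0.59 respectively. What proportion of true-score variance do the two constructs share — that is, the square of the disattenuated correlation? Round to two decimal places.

Disattenuated r = 0.22 / √(0.82 × 0.59) = 0.22 / 0.6956 = 0.3163.
Shared true-score variance = 0.3163² = 0.1000 ≈ 0.10.

0.10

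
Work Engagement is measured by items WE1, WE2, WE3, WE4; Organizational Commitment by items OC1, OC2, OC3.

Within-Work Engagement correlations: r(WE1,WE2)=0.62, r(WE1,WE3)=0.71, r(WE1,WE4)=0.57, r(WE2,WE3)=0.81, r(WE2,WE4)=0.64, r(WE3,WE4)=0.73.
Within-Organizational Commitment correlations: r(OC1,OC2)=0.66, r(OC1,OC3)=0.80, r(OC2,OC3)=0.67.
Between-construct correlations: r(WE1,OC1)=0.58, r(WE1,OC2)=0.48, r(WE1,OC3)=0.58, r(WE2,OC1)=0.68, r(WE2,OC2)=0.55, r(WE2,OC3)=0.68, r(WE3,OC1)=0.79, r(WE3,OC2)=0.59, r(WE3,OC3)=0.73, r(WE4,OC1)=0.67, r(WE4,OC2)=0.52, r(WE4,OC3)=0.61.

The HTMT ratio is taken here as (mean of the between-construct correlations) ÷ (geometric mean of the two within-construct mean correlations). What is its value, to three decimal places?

Between-construct mean = 7.46/12 = 0.6217.
Mean within-WE = 4.08/6 = 0.6800; mean within-OC = 2.13/3 = 0.7100.
Geometric mean = √(0.6800 × 0.7100) = 0.6948.
HTMT = 0.6217 / 0.6948 = 0.895.

0.895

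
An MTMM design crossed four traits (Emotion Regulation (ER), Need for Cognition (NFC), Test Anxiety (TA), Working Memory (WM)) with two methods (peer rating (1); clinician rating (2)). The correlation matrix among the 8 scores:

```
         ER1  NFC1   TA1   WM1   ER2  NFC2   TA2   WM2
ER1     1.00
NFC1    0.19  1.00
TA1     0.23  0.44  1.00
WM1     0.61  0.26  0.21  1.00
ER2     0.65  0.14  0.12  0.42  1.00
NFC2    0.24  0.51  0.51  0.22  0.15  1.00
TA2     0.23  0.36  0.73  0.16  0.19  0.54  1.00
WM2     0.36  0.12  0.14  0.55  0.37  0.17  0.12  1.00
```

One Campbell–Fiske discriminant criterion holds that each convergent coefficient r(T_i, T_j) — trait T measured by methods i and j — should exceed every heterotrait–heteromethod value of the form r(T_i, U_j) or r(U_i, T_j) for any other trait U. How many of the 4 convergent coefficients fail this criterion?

1

Checking each validity diagonal entry against its comparison values:
ER (methods 1·2): 0.65 vs {0.24, 0.14, 0.23, 0.12, 0.36, 0.42} → pass.
NFC (methods 1·2): 0.51 vs {0.14, 0.24, 0.36, 0.51, 0.12, 0.22} → fail.
TA (methods 1·2): 0.73 vs {0.12, 0.23, 0.51, 0.36, 0.14, 0.16} → pass.
WM (methods 1·2): 0.55 vs {0.42, 0.36, 0.22, 0.12, 0.16, 0.14} → pass.
1 of 4 fail.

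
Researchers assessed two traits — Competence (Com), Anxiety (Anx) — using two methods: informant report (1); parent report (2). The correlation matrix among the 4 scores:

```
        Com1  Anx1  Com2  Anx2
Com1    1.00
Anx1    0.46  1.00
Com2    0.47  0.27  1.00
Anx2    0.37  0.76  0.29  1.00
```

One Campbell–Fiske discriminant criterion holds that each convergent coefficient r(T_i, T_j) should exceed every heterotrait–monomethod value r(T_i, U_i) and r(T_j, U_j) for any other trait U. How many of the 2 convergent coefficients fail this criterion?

Each convergent coefficient versus the relevant comparison correlations:
Com (methods 1·2): 0.47 vs {0.46, 0.29} → pass.
Anx (methods 1·2): 0.76 vs {0.46, 0.29} → pass.
0 of 2 fail.

0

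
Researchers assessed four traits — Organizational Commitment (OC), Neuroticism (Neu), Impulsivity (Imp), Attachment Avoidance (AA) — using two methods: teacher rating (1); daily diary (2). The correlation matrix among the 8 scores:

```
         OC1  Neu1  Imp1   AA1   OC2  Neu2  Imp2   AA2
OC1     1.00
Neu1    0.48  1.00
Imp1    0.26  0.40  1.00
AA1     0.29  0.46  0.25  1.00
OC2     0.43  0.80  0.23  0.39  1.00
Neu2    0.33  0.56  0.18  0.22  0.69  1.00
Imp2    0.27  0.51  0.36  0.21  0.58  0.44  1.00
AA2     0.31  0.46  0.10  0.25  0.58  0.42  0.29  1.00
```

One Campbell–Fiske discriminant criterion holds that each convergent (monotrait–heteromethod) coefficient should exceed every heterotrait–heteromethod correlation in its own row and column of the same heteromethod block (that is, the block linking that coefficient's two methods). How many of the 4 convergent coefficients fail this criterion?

Checking each validity diagonal entry against its comparison values:
OC (methods 1·2): 0.43 vs {0.33, 0.80, 0.27, 0.23, 0.31, 0.39} → fail.
Neu (methods 1·2): 0.56 vs {0.80, 0.33, 0.51, 0.18, 0.46, 0.22} → fail.
Imp (methods 1·2): 0.36 vs {0.23, 0.27, 0.18, 0.51, 0.10, 0.21} → fail.
AA (methods 1·2): 0.25 vs {0.39, 0.31, 0.22, 0.46, 0.21, 0.10} → fail.
4 of 4 fail.

4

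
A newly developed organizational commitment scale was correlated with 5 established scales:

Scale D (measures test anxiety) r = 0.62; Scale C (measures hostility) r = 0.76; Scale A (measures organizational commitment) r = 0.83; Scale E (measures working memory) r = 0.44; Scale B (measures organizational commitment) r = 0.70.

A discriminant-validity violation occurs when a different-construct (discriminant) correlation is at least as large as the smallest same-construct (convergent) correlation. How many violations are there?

1

Convergent (same construct = organizational commitment): Scale A, Scale B.
Smallest convergent = 0.70. Discriminant values: 0.62, 0.76, 0.44; count ≥ 0.70 → 1.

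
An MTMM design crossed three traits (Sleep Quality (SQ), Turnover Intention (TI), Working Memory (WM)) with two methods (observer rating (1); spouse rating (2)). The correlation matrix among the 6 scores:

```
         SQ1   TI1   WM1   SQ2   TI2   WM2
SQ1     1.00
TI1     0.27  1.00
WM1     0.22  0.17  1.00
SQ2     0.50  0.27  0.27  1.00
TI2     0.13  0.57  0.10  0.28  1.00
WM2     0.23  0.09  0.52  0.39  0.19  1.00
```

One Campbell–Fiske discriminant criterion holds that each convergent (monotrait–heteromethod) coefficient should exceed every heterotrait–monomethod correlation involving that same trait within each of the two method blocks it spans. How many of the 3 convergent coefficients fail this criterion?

0

Each convergent coefficient versus the relevant comparison correlations:
SQ (methods 1·2): 0.50 vs {0.27, 0.28, 0.22, 0.39} → pass.
TI (methods 1·2): 0.57 vs {0.27, 0.28, 0.17, 0.19} → pass.
WM (methods 1·2): 0.52 vs {0.22, 0.39, 0.17, 0.19} → pass.
0 of 3 fail.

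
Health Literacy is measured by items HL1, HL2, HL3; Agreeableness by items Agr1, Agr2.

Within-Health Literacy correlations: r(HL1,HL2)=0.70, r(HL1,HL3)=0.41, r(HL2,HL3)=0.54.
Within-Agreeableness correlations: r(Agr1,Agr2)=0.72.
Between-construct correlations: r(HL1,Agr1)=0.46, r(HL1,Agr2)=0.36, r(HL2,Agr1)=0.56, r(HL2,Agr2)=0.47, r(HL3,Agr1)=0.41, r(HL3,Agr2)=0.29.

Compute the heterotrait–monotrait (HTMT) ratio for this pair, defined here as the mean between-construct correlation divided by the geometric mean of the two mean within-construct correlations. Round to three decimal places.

0.675

Mean between = 2.55/6 = 0.4250.
Mean within-HL = 1.65/3 = 0.5500; mean within-Agr = 0.72/1 = 0.7200.
Geometric mean = √(0.5500 × 0.7200) = 0.6293.
HTMT = 0.4250 / 0.6293 = 0.675.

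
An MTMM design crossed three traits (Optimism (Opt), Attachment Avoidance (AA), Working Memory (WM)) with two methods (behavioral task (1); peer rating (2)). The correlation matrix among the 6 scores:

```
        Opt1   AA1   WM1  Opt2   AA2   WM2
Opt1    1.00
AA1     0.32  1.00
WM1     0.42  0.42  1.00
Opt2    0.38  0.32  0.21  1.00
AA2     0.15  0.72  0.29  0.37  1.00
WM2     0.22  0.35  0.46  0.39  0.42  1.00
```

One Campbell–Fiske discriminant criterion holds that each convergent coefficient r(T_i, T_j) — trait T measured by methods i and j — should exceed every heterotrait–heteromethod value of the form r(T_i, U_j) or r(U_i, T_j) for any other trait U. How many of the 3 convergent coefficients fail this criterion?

Checking each validity diagonal entry against its comparison values:
Opt (methods 1·2): 0.38 vs {0.15, 0.32, 0.22, 0.21} → pass.
AA (methods 1·2): 0.72 vs {0.32, 0.15, 0.35, 0.29} → pass.
WM (methods 1·2): 0.46 vs {0.21, 0.22, 0.29, 0.35} → pass.
0 of 3 fail.

0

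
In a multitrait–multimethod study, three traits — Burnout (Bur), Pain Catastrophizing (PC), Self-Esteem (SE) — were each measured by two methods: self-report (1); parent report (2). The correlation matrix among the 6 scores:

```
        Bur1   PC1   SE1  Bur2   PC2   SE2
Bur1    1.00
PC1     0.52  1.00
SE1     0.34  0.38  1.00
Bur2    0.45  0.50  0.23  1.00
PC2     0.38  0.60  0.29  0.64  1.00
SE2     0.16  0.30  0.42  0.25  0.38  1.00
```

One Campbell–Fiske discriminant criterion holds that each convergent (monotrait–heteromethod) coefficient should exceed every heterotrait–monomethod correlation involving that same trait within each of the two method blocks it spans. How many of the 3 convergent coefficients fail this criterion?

Each convergent coefficient versus the relevant comparison correlations:
Bur (methods 1·2): 0.45 vs {0.52, 0.64, 0.34, 0.25} → fail.
PC (methods 1·2): 0.60 vs {0.52, 0.64, 0.38, 0.38} → fail.
SE (methods 1·2): 0.42 vs {0.34, 0.25, 0.38, 0.38} → pass.
2 of 3 fail.

2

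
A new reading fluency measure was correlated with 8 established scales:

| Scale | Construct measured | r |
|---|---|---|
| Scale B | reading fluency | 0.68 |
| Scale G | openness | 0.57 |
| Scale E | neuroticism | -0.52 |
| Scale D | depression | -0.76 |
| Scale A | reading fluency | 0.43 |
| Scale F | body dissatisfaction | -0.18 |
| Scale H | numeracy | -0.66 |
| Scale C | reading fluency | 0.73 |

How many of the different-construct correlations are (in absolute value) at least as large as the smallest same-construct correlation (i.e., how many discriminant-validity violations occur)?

4

Convergent (same construct = reading fluency): Scale B, Scale A, Scale C.
Smallest convergent = 0.43. Discriminant |r|: 0.57, 0.52, 0.76, 0.18, 0.66; count ≥ 0.43 → 4.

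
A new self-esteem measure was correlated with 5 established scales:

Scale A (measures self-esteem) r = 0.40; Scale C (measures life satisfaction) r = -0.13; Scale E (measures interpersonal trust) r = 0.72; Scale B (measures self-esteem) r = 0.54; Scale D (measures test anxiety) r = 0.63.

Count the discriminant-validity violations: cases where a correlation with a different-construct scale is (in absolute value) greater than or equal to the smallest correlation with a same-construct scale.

Convergent (same construct = self-esteem): Scale A, Scale B.
Smallest convergent = 0.40. Discriminant |r|: 0.13, 0.72, 0.63; count ≥ 0.40 → 2.

2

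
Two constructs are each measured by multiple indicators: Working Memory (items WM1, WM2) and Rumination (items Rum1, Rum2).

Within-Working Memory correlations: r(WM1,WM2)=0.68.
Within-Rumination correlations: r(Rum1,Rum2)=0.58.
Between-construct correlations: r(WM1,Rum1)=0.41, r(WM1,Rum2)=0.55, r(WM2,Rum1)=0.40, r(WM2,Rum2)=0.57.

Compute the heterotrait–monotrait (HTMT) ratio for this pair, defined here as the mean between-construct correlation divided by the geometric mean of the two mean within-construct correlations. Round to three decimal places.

Mean heterotrait r = 1.93/4 = 0.4825.
Mean within-WM = 0.68/1 = 0.6800; mean within-Rum = 0.58/1 = 0.5800.
Geometric mean = √(0.6800 × 0.5800) = 0.6280.
HTMT = 0.4825 / 0.6280 = 0.768.

0.768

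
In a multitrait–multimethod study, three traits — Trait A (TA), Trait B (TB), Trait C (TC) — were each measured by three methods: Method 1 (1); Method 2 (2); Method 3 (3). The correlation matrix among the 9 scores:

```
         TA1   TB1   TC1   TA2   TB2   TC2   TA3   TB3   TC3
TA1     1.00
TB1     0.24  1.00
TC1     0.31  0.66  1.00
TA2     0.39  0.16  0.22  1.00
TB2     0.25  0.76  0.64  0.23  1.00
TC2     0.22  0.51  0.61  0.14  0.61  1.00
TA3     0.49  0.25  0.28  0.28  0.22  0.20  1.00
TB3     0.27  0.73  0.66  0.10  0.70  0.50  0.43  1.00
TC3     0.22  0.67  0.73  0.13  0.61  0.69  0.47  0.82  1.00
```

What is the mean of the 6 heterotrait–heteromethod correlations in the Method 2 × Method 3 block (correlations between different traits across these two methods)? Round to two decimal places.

HTHM values (method 2 × method 3): 0.10, 0.13, 0.22, 0.61, 0.20, 0.50; mean = 1.76/6 = 0.29.

0.29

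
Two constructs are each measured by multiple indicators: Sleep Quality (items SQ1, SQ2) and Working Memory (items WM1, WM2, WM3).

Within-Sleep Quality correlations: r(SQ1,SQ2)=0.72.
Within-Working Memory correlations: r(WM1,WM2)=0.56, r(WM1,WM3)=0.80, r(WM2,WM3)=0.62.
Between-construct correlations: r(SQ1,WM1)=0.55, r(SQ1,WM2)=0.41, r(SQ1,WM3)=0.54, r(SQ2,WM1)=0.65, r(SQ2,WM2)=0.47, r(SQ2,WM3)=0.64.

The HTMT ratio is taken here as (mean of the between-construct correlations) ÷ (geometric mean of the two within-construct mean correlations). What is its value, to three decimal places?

Mean heterotrait r = 3.26/6 = 0.5433.
Mean within-SQ = 0.72/1 = 0.7200; mean within-WM = 1.98/3 = 0.6600.
Geometric mean = √(0.7200 × 0.6600) = 0.6893.
HTMT = 0.5433 / 0.6893 = 0.788.

0.788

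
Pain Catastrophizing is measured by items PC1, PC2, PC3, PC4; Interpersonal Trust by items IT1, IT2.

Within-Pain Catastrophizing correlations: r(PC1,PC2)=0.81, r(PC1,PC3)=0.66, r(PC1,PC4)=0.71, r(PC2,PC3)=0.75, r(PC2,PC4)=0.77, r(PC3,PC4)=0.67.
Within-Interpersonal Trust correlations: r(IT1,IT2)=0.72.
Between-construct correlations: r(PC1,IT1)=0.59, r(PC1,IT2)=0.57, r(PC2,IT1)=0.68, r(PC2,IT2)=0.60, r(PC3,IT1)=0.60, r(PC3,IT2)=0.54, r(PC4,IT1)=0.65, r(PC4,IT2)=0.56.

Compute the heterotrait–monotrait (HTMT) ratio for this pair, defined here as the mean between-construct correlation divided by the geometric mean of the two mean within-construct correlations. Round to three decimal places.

Between-construct mean = 4.79/8 = 0.5988.
Mean within-PC = 4.37/6 = 0.7283; mean within-IT = 0.72/1 = 0.7200.
Geometric mean = √(0.7283 × 0.7200) = 0.7241.
HTMT = 0.5988 / 0.7241 = 0.827.

0.827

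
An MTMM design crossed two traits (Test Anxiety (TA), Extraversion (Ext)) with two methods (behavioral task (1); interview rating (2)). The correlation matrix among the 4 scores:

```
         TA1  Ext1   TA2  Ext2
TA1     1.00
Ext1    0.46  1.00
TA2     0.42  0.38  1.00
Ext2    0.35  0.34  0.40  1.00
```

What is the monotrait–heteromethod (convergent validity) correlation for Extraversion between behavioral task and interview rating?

0.34

Same trait (Ext), different methods: r(Ext1, Ext2) = 0.34.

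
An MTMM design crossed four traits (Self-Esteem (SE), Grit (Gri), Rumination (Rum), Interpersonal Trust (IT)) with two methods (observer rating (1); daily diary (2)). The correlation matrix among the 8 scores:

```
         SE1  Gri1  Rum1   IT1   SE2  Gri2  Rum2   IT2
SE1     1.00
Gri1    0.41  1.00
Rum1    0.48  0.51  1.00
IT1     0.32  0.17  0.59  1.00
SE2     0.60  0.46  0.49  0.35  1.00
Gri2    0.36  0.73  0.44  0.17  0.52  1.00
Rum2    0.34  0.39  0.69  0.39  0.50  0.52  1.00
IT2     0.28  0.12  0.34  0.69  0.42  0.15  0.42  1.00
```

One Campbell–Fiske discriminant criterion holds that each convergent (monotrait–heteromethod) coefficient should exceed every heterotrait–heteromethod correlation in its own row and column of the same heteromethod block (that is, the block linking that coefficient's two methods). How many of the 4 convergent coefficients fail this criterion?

Each convergent coefficient versus the relevant comparison correlations:
SE (methods 1·2): 0.60 vs {0.36, 0.46, 0.34, 0.49, 0.28, 0.35} → pass.
Gri (methods 1·2): 0.73 vs {0.46, 0.36, 0.39, 0.44, 0.12, 0.17} → pass.
Rum (methods 1·2): 0.69 vs {0.49, 0.34, 0.44, 0.39, 0.34, 0.39} → pass.
IT (methods 1·2): 0.69 vs {0.35, 0.28, 0.17, 0.12, 0.39, 0.34} → pass.
0 of 4 fail.

0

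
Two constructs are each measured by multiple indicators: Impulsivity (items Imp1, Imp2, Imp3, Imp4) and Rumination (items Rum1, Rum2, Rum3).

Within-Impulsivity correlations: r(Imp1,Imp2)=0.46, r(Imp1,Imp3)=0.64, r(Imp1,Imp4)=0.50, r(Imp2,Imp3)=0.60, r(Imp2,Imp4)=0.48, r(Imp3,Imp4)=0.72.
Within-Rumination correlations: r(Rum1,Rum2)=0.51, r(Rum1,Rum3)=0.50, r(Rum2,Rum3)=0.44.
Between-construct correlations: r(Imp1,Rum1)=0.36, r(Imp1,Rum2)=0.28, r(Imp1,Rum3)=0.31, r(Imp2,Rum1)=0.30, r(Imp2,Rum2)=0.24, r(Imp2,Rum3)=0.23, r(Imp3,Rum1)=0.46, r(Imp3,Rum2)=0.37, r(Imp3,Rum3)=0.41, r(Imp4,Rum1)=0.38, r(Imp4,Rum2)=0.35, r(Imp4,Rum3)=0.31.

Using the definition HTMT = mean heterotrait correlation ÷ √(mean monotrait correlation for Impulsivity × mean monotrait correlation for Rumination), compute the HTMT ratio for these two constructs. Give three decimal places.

0.637

Mean between = 4.00/12 = 0.3333.
Mean within-Imp = 3.40/6 = 0.5667; mean within-Rum = 1.45/3 = 0.4833.
Geometric mean = √(0.5667 × 0.4833) = 0.5233.
HTMT = 0.3333 / 0.5233 = 0.637.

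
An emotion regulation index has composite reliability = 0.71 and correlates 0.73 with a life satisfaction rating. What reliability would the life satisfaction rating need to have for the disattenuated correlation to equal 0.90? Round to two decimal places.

r_true = r_obs / √(r_xx · r_yy) ⇒ 0.90 = 0.73 / √(0.71 · r_yy).
√(0.71 · r_yy) = 0.73 / 0.90 = 0.8111; 0.71 · r_yy = 0.6579; r_yy = 0.6579 / 0.71 ≈ 0.93.

0.93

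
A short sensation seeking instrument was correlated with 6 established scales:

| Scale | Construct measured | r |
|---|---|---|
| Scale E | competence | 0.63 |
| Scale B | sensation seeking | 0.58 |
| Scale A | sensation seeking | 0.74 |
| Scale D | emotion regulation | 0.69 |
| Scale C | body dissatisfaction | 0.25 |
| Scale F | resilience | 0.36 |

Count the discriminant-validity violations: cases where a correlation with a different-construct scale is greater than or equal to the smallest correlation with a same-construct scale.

2

Convergent (same construct = sensation seeking): Scale B, Scale A.
Smallest convergent = 0.58. Discriminant values: 0.63, 0.69, 0.25, 0.36; count ≥ 0.58 → 2.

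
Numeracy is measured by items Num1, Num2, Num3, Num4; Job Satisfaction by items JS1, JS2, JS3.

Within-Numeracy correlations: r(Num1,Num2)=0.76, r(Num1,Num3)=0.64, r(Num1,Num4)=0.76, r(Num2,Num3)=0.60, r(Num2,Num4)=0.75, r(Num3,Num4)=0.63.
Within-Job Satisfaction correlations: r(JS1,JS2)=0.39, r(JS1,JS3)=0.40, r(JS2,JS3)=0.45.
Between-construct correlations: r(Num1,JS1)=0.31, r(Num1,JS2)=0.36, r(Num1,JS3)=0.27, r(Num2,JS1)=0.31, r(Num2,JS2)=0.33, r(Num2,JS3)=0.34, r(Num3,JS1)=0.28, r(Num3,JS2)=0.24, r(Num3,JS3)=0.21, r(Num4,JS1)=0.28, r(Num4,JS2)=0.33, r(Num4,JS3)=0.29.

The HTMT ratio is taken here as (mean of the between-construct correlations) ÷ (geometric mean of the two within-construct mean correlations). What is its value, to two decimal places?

0.55

Mean between = 3.55/12 = 0.2958.
Mean within-Num = 4.14/6 = 0.6900; mean within-JS = 1.24/3 = 0.4133.
Geometric mean = √(0.6900 × 0.4133) = 0.5340.
HTMT = 0.2958 / 0.5340 = 0.55.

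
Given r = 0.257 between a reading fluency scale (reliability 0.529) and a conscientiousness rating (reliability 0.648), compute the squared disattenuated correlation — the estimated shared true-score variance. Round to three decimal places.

Disattenuated r = 0.257 / √(0.529 × 0.648) = 0.257 / 0.5855 = 0.4389.
Shared true-score variance = 0.4389² = 0.1926 ≈ 0.193.

0.193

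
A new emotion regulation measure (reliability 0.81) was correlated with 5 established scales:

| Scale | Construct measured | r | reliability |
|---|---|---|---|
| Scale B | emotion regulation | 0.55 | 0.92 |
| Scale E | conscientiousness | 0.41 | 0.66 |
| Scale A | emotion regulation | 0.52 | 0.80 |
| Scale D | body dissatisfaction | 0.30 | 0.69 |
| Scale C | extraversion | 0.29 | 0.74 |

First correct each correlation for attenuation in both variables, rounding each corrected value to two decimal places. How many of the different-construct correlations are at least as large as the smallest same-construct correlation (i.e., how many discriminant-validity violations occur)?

0

Disattenuated r (r / √(r_scale · r_new)):
  Scale B (conv): 0.55 / √(0.92·0.81) = 0.64
  Scale E (disc): 0.41 / √(0.66·0.81) = 0.56
  Scale A (conv): 0.52 / √(0.80·0.81) = 0.65
  Scale D (disc): 0.30 / √(0.69·0.81) = 0.40
  Scale C (disc): 0.29 / √(0.74·0.81) = 0.37
Smallest convergent = 0.64. Discriminant values: 0.56, 0.40, 0.37; count ≥ 0.64 → 0.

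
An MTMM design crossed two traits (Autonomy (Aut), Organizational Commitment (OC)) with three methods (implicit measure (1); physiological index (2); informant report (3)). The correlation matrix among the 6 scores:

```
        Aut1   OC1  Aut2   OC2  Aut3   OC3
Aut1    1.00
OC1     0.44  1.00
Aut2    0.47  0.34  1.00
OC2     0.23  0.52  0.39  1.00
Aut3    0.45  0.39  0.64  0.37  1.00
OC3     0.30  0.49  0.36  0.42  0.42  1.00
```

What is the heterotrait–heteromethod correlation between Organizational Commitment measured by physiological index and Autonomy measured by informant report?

0.37

Different traits and methods: r(OC2, Aut3) = 0.37.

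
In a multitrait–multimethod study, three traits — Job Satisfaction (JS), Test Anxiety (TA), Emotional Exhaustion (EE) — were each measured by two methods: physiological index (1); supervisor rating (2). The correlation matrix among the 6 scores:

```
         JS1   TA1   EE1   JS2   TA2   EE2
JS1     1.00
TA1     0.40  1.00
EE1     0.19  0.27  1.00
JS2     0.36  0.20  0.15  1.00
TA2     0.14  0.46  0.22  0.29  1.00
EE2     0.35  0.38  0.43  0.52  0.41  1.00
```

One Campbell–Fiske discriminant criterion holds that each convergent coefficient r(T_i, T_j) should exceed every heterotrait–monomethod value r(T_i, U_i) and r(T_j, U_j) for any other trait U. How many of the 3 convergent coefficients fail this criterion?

Each convergent coefficient versus the relevant comparison correlations:
JS (methods 1·2): 0.36 vs {0.40, 0.29, 0.19, 0.52} → fail.
TA (methods 1·2): 0.46 vs {0.40, 0.29, 0.27, 0.41} → pass.
EE (methods 1·2): 0.43 vs {0.19, 0.52, 0.27, 0.41} → fail.
2 of 3 fail.

2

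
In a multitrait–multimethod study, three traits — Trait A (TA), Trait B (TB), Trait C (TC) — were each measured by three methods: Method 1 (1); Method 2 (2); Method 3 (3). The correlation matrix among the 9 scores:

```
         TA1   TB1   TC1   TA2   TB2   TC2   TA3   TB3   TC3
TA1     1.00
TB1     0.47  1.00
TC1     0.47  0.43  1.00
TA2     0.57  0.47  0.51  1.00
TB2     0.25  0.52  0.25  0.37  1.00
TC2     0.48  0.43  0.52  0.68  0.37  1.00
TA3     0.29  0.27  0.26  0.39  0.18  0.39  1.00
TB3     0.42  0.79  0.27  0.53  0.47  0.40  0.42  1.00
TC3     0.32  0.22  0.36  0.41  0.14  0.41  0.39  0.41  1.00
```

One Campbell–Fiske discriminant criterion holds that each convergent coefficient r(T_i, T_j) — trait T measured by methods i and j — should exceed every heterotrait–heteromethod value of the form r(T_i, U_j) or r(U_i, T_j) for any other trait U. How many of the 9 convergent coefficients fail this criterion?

Checking each validity diagonal entry against its comparison values:
TA (methods 1·2): 0.57 vs {0.25, 0.47, 0.48, 0.51} → pass.
TA (methods 1·3): 0.29 vs {0.42, 0.27, 0.32, 0.26} → fail.
TA (methods 2·3): 0.39 vs {0.53, 0.18, 0.41, 0.39} → fail.
TB (methods 1·2): 0.52 vs {0.47, 0.25, 0.43, 0.25} → pass.
TB (methods 1·3): 0.79 vs {0.27, 0.42, 0.22, 0.27} → pass.
TB (methods 2·3): 0.47 vs {0.18, 0.53, 0.14, 0.40} → fail.
TC (methods 1·2): 0.52 vs {0.51, 0.48, 0.25, 0.43} → pass.
TC (methods 1·3): 0.36 vs {0.26, 0.32, 0.27, 0.22} → pass.
TC (methods 2·3): 0.41 vs {0.39, 0.41, 0.40, 0.14} → fail.
4 of 9 fail.

4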